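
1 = 1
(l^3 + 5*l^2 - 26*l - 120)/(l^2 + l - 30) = l + 4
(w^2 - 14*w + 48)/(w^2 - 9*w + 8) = (w - 6)/(w - 1)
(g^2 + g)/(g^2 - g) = (g + 1)/(g - 1)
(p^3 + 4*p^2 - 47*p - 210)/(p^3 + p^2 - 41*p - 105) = (p + 6)/(p + 3)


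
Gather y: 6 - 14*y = 6 - 14*y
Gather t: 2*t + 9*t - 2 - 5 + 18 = 11*t + 11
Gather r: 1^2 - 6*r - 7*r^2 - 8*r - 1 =-7*r^2 - 14*r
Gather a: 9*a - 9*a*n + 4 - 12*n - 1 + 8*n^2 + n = a*(9 - 9*n) + 8*n^2 - 11*n + 3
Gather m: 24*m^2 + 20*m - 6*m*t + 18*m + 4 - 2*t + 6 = 24*m^2 + m*(38 - 6*t) - 2*t + 10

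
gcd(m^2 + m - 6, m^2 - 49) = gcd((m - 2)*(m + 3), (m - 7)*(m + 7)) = 1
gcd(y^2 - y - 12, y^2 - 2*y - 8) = y - 4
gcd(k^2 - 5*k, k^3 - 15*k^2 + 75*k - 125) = k - 5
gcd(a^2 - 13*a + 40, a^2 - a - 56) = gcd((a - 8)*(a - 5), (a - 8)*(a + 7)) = a - 8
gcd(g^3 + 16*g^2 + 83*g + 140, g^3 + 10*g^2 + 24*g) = g + 4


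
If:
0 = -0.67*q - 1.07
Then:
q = -1.60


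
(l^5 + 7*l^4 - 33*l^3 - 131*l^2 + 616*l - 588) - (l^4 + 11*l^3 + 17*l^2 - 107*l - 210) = l^5 + 6*l^4 - 44*l^3 - 148*l^2 + 723*l - 378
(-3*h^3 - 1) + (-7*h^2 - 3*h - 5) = -3*h^3 - 7*h^2 - 3*h - 6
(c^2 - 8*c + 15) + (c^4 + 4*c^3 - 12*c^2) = c^4 + 4*c^3 - 11*c^2 - 8*c + 15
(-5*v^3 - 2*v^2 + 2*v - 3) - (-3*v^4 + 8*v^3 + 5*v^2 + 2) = 3*v^4 - 13*v^3 - 7*v^2 + 2*v - 5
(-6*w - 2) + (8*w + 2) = 2*w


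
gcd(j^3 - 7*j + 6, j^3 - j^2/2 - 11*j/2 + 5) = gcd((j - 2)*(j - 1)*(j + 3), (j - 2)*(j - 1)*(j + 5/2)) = j^2 - 3*j + 2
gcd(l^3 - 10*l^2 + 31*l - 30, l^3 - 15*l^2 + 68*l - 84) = l - 2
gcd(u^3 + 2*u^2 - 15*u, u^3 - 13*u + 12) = u - 3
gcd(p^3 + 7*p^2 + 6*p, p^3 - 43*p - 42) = p^2 + 7*p + 6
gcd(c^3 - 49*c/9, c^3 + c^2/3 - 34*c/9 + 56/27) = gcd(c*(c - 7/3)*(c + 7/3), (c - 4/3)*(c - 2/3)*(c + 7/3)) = c + 7/3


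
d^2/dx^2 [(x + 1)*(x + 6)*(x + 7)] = 6*x + 28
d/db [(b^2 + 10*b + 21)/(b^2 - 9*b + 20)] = (-19*b^2 - 2*b + 389)/(b^4 - 18*b^3 + 121*b^2 - 360*b + 400)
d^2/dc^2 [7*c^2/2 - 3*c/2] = 7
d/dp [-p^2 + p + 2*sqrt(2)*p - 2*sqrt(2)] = -2*p + 1 + 2*sqrt(2)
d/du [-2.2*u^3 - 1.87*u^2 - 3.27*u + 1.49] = -6.6*u^2 - 3.74*u - 3.27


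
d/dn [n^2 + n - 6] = 2*n + 1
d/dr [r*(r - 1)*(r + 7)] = 3*r^2 + 12*r - 7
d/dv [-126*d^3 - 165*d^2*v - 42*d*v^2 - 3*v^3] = -165*d^2 - 84*d*v - 9*v^2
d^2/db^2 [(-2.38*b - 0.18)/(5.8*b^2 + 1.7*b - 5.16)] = (-(2.38*b + 0.18)*(11.6*b + 1.7)*(23.2*b + 3.4) + (82.824*b + 10.18)*(5.8*b^2 + 1.7*b - 5.16))/(5.8*b^2 + 1.7*b - 5.16)^3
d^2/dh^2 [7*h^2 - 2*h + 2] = 14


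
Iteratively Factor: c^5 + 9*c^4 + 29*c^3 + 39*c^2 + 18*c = (c + 1)*(c^4 + 8*c^3 + 21*c^2 + 18*c) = (c + 1)*(c + 2)*(c^3 + 6*c^2 + 9*c) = c*(c + 1)*(c + 2)*(c^2 + 6*c + 9) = c*(c + 1)*(c + 2)*(c + 3)*(c + 3)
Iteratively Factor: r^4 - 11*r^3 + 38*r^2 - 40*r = (r - 2)*(r^3 - 9*r^2 + 20*r) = r*(r - 2)*(r^2 - 9*r + 20) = r*(r - 5)*(r - 2)*(r - 4)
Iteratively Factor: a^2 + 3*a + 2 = (a + 1)*(a + 2)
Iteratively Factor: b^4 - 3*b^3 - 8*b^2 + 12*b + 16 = (b + 1)*(b^3 - 4*b^2 - 4*b + 16) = (b + 1)*(b + 2)*(b^2 - 6*b + 8) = (b - 4)*(b + 1)*(b + 2)*(b - 2)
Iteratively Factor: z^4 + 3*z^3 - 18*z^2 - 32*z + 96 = (z + 4)*(z^3 - z^2 - 14*z + 24) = (z + 4)^2*(z^2 - 5*z + 6) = (z - 2)*(z + 4)^2*(z - 3)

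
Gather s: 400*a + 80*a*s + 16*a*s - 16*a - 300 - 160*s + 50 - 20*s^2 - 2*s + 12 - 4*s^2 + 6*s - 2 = 384*a - 24*s^2 + s*(96*a - 156) - 240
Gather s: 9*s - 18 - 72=9*s - 90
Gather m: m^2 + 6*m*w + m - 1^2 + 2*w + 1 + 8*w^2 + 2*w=m^2 + m*(6*w + 1) + 8*w^2 + 4*w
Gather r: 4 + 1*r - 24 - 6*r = -5*r - 20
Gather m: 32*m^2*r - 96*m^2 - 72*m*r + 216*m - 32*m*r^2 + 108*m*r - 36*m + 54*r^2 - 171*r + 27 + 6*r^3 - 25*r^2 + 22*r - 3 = m^2*(32*r - 96) + m*(-32*r^2 + 36*r + 180) + 6*r^3 + 29*r^2 - 149*r + 24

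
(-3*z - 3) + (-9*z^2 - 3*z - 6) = -9*z^2 - 6*z - 9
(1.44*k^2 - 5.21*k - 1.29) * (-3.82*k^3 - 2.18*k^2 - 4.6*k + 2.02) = -5.5008*k^5 + 16.763*k^4 + 9.6616*k^3 + 29.687*k^2 - 4.5902*k - 2.6058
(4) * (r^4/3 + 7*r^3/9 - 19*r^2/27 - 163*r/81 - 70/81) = 4*r^4/3 + 28*r^3/9 - 76*r^2/27 - 652*r/81 - 280/81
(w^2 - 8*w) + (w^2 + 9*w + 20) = 2*w^2 + w + 20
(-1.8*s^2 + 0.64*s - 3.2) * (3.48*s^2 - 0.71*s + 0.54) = -6.264*s^4 + 3.5052*s^3 - 12.5624*s^2 + 2.6176*s - 1.728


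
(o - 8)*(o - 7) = o^2 - 15*o + 56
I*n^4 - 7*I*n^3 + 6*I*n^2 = n^2*(n - 6)*(I*n - I)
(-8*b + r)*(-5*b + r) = 40*b^2 - 13*b*r + r^2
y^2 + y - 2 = (y - 1)*(y + 2)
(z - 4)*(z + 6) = z^2 + 2*z - 24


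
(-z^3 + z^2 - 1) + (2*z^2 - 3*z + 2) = -z^3 + 3*z^2 - 3*z + 1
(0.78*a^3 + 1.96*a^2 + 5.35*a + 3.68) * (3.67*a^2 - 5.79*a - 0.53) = 2.8626*a^5 + 2.677*a^4 + 7.8727*a^3 - 18.5097*a^2 - 24.1427*a - 1.9504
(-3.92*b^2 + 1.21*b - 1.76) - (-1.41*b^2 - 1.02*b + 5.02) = -2.51*b^2 + 2.23*b - 6.78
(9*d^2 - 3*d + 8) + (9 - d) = 9*d^2 - 4*d + 17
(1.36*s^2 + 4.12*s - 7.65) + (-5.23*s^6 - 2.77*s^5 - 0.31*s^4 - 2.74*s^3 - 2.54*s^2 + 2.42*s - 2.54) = -5.23*s^6 - 2.77*s^5 - 0.31*s^4 - 2.74*s^3 - 1.18*s^2 + 6.54*s - 10.19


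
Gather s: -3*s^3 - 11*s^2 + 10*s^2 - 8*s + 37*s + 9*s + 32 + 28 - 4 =-3*s^3 - s^2 + 38*s + 56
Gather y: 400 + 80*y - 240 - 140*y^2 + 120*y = -140*y^2 + 200*y + 160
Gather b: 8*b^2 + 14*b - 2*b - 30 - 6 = 8*b^2 + 12*b - 36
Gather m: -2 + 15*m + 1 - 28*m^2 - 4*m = -28*m^2 + 11*m - 1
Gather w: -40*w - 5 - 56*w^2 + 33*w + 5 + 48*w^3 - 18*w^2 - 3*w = 48*w^3 - 74*w^2 - 10*w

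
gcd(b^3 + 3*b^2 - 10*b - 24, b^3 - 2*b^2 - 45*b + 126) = b - 3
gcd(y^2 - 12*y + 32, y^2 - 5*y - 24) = y - 8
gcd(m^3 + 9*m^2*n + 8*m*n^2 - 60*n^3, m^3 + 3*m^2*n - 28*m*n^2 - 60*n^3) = m + 6*n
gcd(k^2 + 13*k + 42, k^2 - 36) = k + 6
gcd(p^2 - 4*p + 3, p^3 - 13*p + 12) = p^2 - 4*p + 3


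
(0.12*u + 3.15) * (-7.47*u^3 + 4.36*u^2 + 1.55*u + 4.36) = -0.8964*u^4 - 23.0073*u^3 + 13.92*u^2 + 5.4057*u + 13.734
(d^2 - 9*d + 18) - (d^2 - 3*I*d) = -9*d + 3*I*d + 18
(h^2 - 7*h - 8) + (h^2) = 2*h^2 - 7*h - 8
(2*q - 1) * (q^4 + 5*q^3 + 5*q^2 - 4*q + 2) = 2*q^5 + 9*q^4 + 5*q^3 - 13*q^2 + 8*q - 2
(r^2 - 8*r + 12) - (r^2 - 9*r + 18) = r - 6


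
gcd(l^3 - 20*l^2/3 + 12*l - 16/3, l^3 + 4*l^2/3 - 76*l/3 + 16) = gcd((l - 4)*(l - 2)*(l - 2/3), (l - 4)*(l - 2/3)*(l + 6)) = l^2 - 14*l/3 + 8/3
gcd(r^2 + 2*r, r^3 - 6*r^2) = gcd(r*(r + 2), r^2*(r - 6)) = r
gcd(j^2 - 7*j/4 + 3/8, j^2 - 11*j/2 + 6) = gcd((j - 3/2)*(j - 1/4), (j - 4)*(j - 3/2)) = j - 3/2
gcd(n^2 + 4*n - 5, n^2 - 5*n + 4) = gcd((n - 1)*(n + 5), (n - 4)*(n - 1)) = n - 1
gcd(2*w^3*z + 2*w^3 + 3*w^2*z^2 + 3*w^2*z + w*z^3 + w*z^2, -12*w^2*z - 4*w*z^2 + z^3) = 2*w + z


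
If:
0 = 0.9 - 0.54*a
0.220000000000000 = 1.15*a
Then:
No Solution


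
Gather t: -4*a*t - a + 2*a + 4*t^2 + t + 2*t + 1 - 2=a + 4*t^2 + t*(3 - 4*a) - 1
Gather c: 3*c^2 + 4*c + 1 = 3*c^2 + 4*c + 1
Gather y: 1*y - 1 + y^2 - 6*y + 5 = y^2 - 5*y + 4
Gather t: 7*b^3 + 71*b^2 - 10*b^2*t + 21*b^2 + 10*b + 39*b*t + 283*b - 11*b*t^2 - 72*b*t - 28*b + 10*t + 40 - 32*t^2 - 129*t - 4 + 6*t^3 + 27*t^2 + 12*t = 7*b^3 + 92*b^2 + 265*b + 6*t^3 + t^2*(-11*b - 5) + t*(-10*b^2 - 33*b - 107) + 36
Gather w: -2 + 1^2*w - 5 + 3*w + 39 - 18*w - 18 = 14 - 14*w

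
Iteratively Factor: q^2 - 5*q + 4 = (q - 4)*(q - 1)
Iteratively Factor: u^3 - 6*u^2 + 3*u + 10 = (u + 1)*(u^2 - 7*u + 10) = (u - 5)*(u + 1)*(u - 2)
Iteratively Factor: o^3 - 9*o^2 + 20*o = (o)*(o^2 - 9*o + 20) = o*(o - 5)*(o - 4)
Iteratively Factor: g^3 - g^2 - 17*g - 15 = (g + 1)*(g^2 - 2*g - 15) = (g - 5)*(g + 1)*(g + 3)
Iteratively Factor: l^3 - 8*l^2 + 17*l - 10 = (l - 1)*(l^2 - 7*l + 10) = (l - 5)*(l - 1)*(l - 2)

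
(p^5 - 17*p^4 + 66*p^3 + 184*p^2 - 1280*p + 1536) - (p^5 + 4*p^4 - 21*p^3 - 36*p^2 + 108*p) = -21*p^4 + 87*p^3 + 220*p^2 - 1388*p + 1536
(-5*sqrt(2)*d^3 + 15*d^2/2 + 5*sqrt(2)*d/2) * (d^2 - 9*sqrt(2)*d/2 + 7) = -5*sqrt(2)*d^5 + 105*d^4/2 - 265*sqrt(2)*d^3/4 + 30*d^2 + 35*sqrt(2)*d/2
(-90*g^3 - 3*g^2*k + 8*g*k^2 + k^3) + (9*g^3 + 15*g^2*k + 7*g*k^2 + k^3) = -81*g^3 + 12*g^2*k + 15*g*k^2 + 2*k^3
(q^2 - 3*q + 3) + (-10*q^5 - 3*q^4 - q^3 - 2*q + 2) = -10*q^5 - 3*q^4 - q^3 + q^2 - 5*q + 5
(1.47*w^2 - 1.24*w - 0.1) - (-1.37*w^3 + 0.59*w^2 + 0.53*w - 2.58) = 1.37*w^3 + 0.88*w^2 - 1.77*w + 2.48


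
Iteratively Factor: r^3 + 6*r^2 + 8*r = (r)*(r^2 + 6*r + 8) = r*(r + 4)*(r + 2)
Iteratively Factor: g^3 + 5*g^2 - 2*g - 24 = (g + 4)*(g^2 + g - 6) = (g + 3)*(g + 4)*(g - 2)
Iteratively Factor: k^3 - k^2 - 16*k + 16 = (k + 4)*(k^2 - 5*k + 4) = (k - 1)*(k + 4)*(k - 4)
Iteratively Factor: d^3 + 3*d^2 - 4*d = (d + 4)*(d^2 - d) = d*(d + 4)*(d - 1)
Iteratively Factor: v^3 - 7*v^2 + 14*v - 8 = (v - 1)*(v^2 - 6*v + 8) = (v - 2)*(v - 1)*(v - 4)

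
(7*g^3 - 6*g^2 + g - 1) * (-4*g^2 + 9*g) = -28*g^5 + 87*g^4 - 58*g^3 + 13*g^2 - 9*g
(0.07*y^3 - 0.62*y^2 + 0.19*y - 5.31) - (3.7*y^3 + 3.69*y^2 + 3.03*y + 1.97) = -3.63*y^3 - 4.31*y^2 - 2.84*y - 7.28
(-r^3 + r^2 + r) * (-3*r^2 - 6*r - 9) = 3*r^5 + 3*r^4 - 15*r^2 - 9*r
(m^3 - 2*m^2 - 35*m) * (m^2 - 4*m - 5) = m^5 - 6*m^4 - 32*m^3 + 150*m^2 + 175*m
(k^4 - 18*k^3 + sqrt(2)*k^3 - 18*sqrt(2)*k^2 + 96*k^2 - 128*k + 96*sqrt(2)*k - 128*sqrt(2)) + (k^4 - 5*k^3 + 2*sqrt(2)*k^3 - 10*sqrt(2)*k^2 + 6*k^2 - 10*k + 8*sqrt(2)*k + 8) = 2*k^4 - 23*k^3 + 3*sqrt(2)*k^3 - 28*sqrt(2)*k^2 + 102*k^2 - 138*k + 104*sqrt(2)*k - 128*sqrt(2) + 8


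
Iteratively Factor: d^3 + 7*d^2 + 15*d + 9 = (d + 3)*(d^2 + 4*d + 3) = (d + 3)^2*(d + 1)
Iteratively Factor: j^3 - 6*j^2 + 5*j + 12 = (j + 1)*(j^2 - 7*j + 12) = (j - 3)*(j + 1)*(j - 4)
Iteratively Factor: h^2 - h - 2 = (h - 2)*(h + 1)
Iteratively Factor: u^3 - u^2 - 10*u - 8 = (u + 1)*(u^2 - 2*u - 8) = (u + 1)*(u + 2)*(u - 4)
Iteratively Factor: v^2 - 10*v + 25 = (v - 5)*(v - 5)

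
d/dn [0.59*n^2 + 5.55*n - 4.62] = 1.18*n + 5.55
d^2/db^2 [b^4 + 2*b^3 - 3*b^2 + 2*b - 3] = 12*b^2 + 12*b - 6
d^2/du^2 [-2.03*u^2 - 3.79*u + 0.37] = -4.06000000000000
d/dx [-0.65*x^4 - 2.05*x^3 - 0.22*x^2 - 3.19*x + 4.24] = -2.6*x^3 - 6.15*x^2 - 0.44*x - 3.19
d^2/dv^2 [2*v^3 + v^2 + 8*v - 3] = 12*v + 2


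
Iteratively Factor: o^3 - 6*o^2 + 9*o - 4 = (o - 4)*(o^2 - 2*o + 1) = (o - 4)*(o - 1)*(o - 1)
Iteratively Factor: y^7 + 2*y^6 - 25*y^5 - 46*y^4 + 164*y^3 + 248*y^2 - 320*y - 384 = (y - 2)*(y^6 + 4*y^5 - 17*y^4 - 80*y^3 + 4*y^2 + 256*y + 192) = (y - 2)*(y + 1)*(y^5 + 3*y^4 - 20*y^3 - 60*y^2 + 64*y + 192) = (y - 2)*(y + 1)*(y + 4)*(y^4 - y^3 - 16*y^2 + 4*y + 48) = (y - 4)*(y - 2)*(y + 1)*(y + 4)*(y^3 + 3*y^2 - 4*y - 12) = (y - 4)*(y - 2)*(y + 1)*(y + 3)*(y + 4)*(y^2 - 4) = (y - 4)*(y - 2)^2*(y + 1)*(y + 3)*(y + 4)*(y + 2)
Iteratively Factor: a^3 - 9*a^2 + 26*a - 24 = (a - 4)*(a^2 - 5*a + 6) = (a - 4)*(a - 3)*(a - 2)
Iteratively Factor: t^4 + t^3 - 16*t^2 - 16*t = (t)*(t^3 + t^2 - 16*t - 16) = t*(t + 1)*(t^2 - 16) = t*(t + 1)*(t + 4)*(t - 4)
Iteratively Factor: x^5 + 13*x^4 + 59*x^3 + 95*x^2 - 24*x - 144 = (x + 3)*(x^4 + 10*x^3 + 29*x^2 + 8*x - 48) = (x - 1)*(x + 3)*(x^3 + 11*x^2 + 40*x + 48) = (x - 1)*(x + 3)*(x + 4)*(x^2 + 7*x + 12) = (x - 1)*(x + 3)*(x + 4)^2*(x + 3)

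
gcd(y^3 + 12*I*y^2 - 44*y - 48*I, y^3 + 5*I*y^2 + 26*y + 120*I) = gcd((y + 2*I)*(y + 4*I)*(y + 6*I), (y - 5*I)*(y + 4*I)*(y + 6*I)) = y^2 + 10*I*y - 24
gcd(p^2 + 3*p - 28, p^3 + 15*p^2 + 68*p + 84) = p + 7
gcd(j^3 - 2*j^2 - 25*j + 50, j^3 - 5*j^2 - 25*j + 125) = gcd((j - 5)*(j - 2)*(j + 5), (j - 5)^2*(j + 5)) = j^2 - 25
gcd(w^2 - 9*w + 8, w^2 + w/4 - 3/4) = 1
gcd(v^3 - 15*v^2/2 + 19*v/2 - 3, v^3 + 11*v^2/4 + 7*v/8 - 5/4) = v - 1/2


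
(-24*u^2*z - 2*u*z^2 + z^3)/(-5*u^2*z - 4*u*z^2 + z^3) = (24*u^2 + 2*u*z - z^2)/(5*u^2 + 4*u*z - z^2)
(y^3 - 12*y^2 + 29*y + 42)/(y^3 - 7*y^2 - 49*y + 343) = (y^2 - 5*y - 6)/(y^2 - 49)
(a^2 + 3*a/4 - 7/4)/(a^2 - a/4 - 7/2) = (a - 1)/(a - 2)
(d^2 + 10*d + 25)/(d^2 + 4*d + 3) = (d^2 + 10*d + 25)/(d^2 + 4*d + 3)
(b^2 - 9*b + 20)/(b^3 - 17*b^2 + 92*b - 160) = 1/(b - 8)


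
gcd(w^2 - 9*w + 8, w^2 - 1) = w - 1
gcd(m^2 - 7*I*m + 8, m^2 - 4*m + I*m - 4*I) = m + I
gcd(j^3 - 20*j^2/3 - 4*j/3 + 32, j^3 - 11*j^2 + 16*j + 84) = j^2 - 4*j - 12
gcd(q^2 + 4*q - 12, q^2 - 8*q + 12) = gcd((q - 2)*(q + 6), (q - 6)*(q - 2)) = q - 2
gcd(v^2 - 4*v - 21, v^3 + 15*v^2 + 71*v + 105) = v + 3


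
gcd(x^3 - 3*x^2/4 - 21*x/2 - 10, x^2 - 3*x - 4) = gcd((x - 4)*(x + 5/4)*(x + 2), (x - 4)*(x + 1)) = x - 4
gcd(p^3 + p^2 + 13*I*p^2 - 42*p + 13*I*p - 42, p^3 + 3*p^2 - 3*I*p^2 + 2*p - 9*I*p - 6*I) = p + 1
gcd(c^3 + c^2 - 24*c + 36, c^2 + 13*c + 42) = c + 6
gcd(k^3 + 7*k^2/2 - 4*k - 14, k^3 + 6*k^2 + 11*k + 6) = k + 2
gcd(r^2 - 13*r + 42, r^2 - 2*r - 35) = r - 7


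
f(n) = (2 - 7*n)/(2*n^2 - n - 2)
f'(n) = (1 - 4*n)*(2 - 7*n)/(2*n^2 - n - 2)^2 - 7/(2*n^2 - n - 2)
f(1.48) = -9.28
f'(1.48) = 42.92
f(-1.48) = 3.20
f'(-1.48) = 3.93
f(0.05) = -0.81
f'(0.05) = 3.74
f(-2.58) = 1.44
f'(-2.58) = 0.67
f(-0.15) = -1.69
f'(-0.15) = 5.38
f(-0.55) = -6.92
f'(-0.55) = 34.50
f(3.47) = -1.20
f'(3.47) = 0.45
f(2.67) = -1.74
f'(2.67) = 1.03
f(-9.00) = 0.38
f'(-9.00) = 0.04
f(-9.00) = 0.38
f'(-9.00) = 0.04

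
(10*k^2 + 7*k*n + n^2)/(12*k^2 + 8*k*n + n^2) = (5*k + n)/(6*k + n)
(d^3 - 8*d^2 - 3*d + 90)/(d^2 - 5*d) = d - 3 - 18/d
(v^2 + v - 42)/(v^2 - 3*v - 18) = (v + 7)/(v + 3)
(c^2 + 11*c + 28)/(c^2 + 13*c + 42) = (c + 4)/(c + 6)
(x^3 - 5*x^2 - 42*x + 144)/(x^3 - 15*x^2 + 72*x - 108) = (x^2 - 2*x - 48)/(x^2 - 12*x + 36)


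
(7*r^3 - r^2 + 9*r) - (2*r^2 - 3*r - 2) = 7*r^3 - 3*r^2 + 12*r + 2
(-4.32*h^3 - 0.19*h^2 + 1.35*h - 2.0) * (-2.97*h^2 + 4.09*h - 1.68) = 12.8304*h^5 - 17.1045*h^4 + 2.471*h^3 + 11.7807*h^2 - 10.448*h + 3.36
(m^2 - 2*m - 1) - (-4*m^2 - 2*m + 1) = 5*m^2 - 2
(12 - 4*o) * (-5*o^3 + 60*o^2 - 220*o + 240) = 20*o^4 - 300*o^3 + 1600*o^2 - 3600*o + 2880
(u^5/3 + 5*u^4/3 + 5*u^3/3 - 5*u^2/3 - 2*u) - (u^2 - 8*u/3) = u^5/3 + 5*u^4/3 + 5*u^3/3 - 8*u^2/3 + 2*u/3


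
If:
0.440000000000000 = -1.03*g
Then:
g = -0.43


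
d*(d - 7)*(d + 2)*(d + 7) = d^4 + 2*d^3 - 49*d^2 - 98*d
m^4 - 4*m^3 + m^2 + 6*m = m*(m - 3)*(m - 2)*(m + 1)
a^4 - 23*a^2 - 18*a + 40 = (a - 5)*(a - 1)*(a + 2)*(a + 4)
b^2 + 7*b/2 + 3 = (b + 3/2)*(b + 2)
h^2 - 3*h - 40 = (h - 8)*(h + 5)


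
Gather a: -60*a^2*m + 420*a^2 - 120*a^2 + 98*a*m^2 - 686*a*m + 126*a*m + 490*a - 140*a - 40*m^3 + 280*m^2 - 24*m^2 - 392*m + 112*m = a^2*(300 - 60*m) + a*(98*m^2 - 560*m + 350) - 40*m^3 + 256*m^2 - 280*m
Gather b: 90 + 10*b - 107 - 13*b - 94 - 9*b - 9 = -12*b - 120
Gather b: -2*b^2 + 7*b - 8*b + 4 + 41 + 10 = -2*b^2 - b + 55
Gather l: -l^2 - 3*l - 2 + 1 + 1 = -l^2 - 3*l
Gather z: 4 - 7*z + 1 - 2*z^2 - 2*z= -2*z^2 - 9*z + 5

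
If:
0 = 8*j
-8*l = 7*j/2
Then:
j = 0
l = 0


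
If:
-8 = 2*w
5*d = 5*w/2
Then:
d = -2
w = -4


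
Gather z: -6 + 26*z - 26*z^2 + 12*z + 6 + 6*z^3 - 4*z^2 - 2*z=6*z^3 - 30*z^2 + 36*z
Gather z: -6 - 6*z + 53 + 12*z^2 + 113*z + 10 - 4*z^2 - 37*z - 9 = 8*z^2 + 70*z + 48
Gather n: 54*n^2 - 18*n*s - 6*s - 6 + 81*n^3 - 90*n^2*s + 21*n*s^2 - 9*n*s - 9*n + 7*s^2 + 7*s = 81*n^3 + n^2*(54 - 90*s) + n*(21*s^2 - 27*s - 9) + 7*s^2 + s - 6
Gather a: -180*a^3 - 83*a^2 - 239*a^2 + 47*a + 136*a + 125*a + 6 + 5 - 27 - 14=-180*a^3 - 322*a^2 + 308*a - 30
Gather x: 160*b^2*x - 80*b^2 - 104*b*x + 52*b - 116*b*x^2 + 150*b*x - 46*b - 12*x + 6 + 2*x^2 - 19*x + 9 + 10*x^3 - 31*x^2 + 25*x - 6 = -80*b^2 + 6*b + 10*x^3 + x^2*(-116*b - 29) + x*(160*b^2 + 46*b - 6) + 9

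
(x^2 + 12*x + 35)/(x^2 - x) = (x^2 + 12*x + 35)/(x*(x - 1))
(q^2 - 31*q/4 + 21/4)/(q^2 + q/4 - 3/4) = (q - 7)/(q + 1)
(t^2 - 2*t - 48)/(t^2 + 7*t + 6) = (t - 8)/(t + 1)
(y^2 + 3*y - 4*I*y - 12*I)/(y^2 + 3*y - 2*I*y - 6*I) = (y - 4*I)/(y - 2*I)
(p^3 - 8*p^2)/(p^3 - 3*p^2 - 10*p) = p*(8 - p)/(-p^2 + 3*p + 10)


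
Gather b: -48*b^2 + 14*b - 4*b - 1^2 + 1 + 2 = -48*b^2 + 10*b + 2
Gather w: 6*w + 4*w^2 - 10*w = 4*w^2 - 4*w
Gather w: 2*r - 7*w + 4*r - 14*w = 6*r - 21*w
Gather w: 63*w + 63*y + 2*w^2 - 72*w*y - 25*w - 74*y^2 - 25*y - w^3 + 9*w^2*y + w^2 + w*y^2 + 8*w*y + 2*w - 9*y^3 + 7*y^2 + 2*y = -w^3 + w^2*(9*y + 3) + w*(y^2 - 64*y + 40) - 9*y^3 - 67*y^2 + 40*y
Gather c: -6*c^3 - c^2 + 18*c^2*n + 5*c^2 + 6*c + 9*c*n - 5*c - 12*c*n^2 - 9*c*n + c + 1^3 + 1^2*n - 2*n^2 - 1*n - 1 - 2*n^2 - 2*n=-6*c^3 + c^2*(18*n + 4) + c*(2 - 12*n^2) - 4*n^2 - 2*n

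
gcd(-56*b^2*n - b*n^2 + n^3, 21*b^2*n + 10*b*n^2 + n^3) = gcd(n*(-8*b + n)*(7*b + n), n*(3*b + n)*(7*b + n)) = 7*b*n + n^2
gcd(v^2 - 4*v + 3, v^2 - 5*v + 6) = v - 3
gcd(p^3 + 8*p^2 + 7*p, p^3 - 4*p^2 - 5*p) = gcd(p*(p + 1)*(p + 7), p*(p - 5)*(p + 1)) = p^2 + p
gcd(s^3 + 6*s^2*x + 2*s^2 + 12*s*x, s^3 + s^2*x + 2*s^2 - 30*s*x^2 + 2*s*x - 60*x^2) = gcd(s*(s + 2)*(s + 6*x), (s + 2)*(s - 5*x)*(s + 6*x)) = s^2 + 6*s*x + 2*s + 12*x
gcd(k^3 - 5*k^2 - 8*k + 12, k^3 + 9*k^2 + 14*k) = k + 2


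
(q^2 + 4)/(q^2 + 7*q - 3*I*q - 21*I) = (q^2 + 4)/(q^2 + q*(7 - 3*I) - 21*I)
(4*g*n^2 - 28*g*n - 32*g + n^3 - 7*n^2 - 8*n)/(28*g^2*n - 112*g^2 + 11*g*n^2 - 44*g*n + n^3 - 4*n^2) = (n^2 - 7*n - 8)/(7*g*n - 28*g + n^2 - 4*n)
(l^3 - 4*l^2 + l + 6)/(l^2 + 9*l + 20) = (l^3 - 4*l^2 + l + 6)/(l^2 + 9*l + 20)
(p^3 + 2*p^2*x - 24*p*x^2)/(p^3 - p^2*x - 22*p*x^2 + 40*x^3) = p*(-p - 6*x)/(-p^2 - 3*p*x + 10*x^2)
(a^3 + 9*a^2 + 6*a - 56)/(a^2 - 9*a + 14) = (a^2 + 11*a + 28)/(a - 7)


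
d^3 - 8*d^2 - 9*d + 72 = (d - 8)*(d - 3)*(d + 3)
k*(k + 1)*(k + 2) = k^3 + 3*k^2 + 2*k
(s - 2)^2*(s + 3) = s^3 - s^2 - 8*s + 12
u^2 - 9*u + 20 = (u - 5)*(u - 4)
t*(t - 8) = t^2 - 8*t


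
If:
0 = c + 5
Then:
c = -5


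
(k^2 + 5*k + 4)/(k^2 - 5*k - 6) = (k + 4)/(k - 6)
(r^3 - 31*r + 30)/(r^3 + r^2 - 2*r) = (r^2 + r - 30)/(r*(r + 2))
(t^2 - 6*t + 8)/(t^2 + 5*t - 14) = (t - 4)/(t + 7)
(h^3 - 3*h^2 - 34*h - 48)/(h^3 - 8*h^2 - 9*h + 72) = (h + 2)/(h - 3)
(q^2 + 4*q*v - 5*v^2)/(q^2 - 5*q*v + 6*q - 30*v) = (q^2 + 4*q*v - 5*v^2)/(q^2 - 5*q*v + 6*q - 30*v)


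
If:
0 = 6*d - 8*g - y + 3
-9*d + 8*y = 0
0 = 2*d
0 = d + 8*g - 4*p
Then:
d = 0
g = 3/8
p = 3/4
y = 0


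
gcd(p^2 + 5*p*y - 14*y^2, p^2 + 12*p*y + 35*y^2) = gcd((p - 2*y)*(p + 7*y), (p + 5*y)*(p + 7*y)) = p + 7*y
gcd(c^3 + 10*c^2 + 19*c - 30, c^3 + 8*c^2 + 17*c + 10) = c + 5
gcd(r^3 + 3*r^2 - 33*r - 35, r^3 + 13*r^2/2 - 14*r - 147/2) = r + 7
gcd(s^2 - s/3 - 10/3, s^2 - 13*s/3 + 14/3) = s - 2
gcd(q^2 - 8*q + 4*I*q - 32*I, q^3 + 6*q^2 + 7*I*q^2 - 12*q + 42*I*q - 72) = q + 4*I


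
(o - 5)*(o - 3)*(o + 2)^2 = o^4 - 4*o^3 - 13*o^2 + 28*o + 60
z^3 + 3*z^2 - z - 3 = (z - 1)*(z + 1)*(z + 3)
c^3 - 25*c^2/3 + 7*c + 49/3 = (c - 7)*(c - 7/3)*(c + 1)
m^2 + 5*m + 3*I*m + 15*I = (m + 5)*(m + 3*I)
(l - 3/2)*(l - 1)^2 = l^3 - 7*l^2/2 + 4*l - 3/2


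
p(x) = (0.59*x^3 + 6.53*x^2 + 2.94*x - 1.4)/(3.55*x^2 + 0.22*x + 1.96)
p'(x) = (-7.1*x - 0.22)*(0.59*x^3 + 6.53*x^2 + 2.94*x - 1.4)/(3.55*x^2 + 0.22*x + 1.96)^2 + (1.77*x^2 + 13.06*x + 2.94)/(3.55*x^2 + 0.22*x + 1.96)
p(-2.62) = 0.98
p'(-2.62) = -0.05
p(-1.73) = 0.82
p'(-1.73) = -0.37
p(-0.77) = -0.02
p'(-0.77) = -1.58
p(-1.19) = 0.50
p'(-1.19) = -0.89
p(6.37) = 2.95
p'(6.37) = 0.16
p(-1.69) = 0.80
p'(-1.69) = -0.39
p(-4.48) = 0.88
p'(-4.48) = 0.11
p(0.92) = 1.41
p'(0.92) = 1.34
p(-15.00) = -0.71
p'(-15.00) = 0.16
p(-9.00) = 0.25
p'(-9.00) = 0.15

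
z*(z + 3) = z^2 + 3*z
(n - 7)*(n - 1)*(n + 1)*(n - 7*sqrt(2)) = n^4 - 7*sqrt(2)*n^3 - 7*n^3 - n^2 + 49*sqrt(2)*n^2 + 7*n + 7*sqrt(2)*n - 49*sqrt(2)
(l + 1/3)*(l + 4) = l^2 + 13*l/3 + 4/3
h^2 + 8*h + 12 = (h + 2)*(h + 6)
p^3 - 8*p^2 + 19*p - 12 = (p - 4)*(p - 3)*(p - 1)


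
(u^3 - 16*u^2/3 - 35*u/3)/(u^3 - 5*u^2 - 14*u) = (u + 5/3)/(u + 2)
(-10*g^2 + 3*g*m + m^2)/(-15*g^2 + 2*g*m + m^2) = (2*g - m)/(3*g - m)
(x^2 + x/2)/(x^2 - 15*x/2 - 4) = x/(x - 8)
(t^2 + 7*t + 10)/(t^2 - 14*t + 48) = (t^2 + 7*t + 10)/(t^2 - 14*t + 48)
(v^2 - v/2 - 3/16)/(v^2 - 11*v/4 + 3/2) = (v + 1/4)/(v - 2)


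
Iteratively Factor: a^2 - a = (a)*(a - 1)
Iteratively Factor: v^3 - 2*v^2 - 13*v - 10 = (v - 5)*(v^2 + 3*v + 2) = (v - 5)*(v + 2)*(v + 1)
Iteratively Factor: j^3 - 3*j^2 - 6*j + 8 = (j - 1)*(j^2 - 2*j - 8) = (j - 4)*(j - 1)*(j + 2)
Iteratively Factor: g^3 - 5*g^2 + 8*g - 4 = (g - 1)*(g^2 - 4*g + 4) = (g - 2)*(g - 1)*(g - 2)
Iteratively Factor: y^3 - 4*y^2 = (y - 4)*(y^2) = y*(y - 4)*(y)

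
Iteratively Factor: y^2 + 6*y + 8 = (y + 2)*(y + 4)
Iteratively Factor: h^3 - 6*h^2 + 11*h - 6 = (h - 3)*(h^2 - 3*h + 2) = (h - 3)*(h - 1)*(h - 2)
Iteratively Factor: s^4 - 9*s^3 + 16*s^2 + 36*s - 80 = (s - 2)*(s^3 - 7*s^2 + 2*s + 40) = (s - 4)*(s - 2)*(s^2 - 3*s - 10) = (s - 5)*(s - 4)*(s - 2)*(s + 2)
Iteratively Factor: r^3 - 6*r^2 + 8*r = (r - 2)*(r^2 - 4*r) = r*(r - 2)*(r - 4)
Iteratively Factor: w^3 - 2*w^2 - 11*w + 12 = (w + 3)*(w^2 - 5*w + 4) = (w - 1)*(w + 3)*(w - 4)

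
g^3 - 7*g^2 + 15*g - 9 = (g - 3)^2*(g - 1)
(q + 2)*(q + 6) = q^2 + 8*q + 12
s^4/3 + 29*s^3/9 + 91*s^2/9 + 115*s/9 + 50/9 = (s/3 + 1/3)*(s + 5/3)*(s + 2)*(s + 5)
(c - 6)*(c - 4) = c^2 - 10*c + 24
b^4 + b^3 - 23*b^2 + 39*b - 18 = (b - 3)*(b - 1)^2*(b + 6)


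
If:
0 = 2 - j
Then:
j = 2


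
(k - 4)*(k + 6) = k^2 + 2*k - 24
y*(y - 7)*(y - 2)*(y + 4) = y^4 - 5*y^3 - 22*y^2 + 56*y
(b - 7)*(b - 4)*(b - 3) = b^3 - 14*b^2 + 61*b - 84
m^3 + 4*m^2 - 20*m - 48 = (m - 4)*(m + 2)*(m + 6)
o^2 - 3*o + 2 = (o - 2)*(o - 1)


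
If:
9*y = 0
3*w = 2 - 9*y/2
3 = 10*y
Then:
No Solution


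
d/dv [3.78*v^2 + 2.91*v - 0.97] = 7.56*v + 2.91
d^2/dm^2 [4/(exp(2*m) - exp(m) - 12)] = 4*((1 - 4*exp(m))*(-exp(2*m) + exp(m) + 12) - 2*(2*exp(m) - 1)^2*exp(m))*exp(m)/(-exp(2*m) + exp(m) + 12)^3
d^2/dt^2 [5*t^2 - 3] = 10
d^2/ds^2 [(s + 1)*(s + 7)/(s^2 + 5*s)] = 2*(3*s^3 + 21*s^2 + 105*s + 175)/(s^3*(s^3 + 15*s^2 + 75*s + 125))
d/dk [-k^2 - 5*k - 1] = -2*k - 5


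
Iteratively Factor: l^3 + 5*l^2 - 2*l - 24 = (l - 2)*(l^2 + 7*l + 12) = (l - 2)*(l + 4)*(l + 3)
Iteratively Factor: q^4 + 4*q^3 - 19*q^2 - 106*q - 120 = (q - 5)*(q^3 + 9*q^2 + 26*q + 24) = (q - 5)*(q + 4)*(q^2 + 5*q + 6) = (q - 5)*(q + 3)*(q + 4)*(q + 2)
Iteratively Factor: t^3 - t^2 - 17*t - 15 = (t - 5)*(t^2 + 4*t + 3) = (t - 5)*(t + 3)*(t + 1)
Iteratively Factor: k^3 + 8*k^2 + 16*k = (k + 4)*(k^2 + 4*k) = (k + 4)^2*(k)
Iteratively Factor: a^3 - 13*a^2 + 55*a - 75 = (a - 5)*(a^2 - 8*a + 15) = (a - 5)^2*(a - 3)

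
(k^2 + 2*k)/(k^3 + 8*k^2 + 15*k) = (k + 2)/(k^2 + 8*k + 15)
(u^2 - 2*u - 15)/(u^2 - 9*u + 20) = (u + 3)/(u - 4)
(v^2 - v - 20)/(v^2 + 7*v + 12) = (v - 5)/(v + 3)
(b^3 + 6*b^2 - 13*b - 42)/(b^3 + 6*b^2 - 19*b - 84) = (b^2 - b - 6)/(b^2 - b - 12)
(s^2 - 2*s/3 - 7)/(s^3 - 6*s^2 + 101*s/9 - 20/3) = 3*(3*s + 7)/(9*s^2 - 27*s + 20)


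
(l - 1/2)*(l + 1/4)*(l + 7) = l^3 + 27*l^2/4 - 15*l/8 - 7/8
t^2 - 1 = (t - 1)*(t + 1)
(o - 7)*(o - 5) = o^2 - 12*o + 35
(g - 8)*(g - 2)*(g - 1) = g^3 - 11*g^2 + 26*g - 16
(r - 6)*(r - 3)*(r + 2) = r^3 - 7*r^2 + 36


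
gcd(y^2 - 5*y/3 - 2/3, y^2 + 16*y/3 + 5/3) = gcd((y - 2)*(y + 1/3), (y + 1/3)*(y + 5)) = y + 1/3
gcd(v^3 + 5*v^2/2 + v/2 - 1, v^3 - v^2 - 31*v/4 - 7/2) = v + 2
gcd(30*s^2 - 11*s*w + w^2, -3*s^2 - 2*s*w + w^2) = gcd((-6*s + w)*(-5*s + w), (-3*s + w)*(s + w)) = 1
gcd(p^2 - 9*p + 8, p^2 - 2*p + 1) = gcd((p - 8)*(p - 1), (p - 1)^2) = p - 1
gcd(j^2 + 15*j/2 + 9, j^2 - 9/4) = j + 3/2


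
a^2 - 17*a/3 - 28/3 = (a - 7)*(a + 4/3)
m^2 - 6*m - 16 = (m - 8)*(m + 2)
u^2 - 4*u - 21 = (u - 7)*(u + 3)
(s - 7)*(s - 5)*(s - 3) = s^3 - 15*s^2 + 71*s - 105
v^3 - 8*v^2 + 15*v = v*(v - 5)*(v - 3)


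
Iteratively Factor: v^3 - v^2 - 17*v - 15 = (v - 5)*(v^2 + 4*v + 3) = (v - 5)*(v + 3)*(v + 1)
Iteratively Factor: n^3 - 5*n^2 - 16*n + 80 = (n - 4)*(n^2 - n - 20) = (n - 4)*(n + 4)*(n - 5)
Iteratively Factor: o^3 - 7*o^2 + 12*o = (o - 3)*(o^2 - 4*o) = o*(o - 3)*(o - 4)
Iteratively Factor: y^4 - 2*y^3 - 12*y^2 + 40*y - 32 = (y - 2)*(y^3 - 12*y + 16) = (y - 2)*(y + 4)*(y^2 - 4*y + 4) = (y - 2)^2*(y + 4)*(y - 2)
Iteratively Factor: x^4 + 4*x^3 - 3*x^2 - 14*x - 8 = (x + 4)*(x^3 - 3*x - 2) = (x + 1)*(x + 4)*(x^2 - x - 2) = (x - 2)*(x + 1)*(x + 4)*(x + 1)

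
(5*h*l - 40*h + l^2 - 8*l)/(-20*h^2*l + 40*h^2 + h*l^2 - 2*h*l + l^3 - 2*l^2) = (8 - l)/(4*h*l - 8*h - l^2 + 2*l)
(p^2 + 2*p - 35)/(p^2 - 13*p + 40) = (p + 7)/(p - 8)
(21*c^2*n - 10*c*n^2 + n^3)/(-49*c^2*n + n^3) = (-3*c + n)/(7*c + n)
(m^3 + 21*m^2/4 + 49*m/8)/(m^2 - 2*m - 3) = m*(8*m^2 + 42*m + 49)/(8*(m^2 - 2*m - 3))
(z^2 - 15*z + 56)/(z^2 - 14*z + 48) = (z - 7)/(z - 6)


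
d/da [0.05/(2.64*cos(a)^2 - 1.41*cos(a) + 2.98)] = (0.264*cos(a) - 0.0705)*sin(a)/(2.64*cos(a)^2 - 1.41*cos(a) + 2.98)^2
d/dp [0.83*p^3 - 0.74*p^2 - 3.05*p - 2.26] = 2.49*p^2 - 1.48*p - 3.05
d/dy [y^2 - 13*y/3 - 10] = 2*y - 13/3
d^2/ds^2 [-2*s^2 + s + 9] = -4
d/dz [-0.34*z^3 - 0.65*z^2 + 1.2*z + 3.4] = -1.02*z^2 - 1.3*z + 1.2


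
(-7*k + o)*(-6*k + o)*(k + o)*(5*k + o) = 210*k^4 + 187*k^3*o - 31*k^2*o^2 - 7*k*o^3 + o^4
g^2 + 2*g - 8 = (g - 2)*(g + 4)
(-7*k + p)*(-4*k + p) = 28*k^2 - 11*k*p + p^2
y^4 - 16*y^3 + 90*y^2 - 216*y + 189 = (y - 7)*(y - 3)^3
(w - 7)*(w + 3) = w^2 - 4*w - 21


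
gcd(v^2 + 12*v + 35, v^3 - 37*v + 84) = v + 7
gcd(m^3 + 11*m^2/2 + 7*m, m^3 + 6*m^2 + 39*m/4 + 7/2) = m^2 + 11*m/2 + 7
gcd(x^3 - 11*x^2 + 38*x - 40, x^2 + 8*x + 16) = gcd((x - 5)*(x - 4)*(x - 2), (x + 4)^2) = 1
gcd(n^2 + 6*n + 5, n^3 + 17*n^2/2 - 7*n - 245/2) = n + 5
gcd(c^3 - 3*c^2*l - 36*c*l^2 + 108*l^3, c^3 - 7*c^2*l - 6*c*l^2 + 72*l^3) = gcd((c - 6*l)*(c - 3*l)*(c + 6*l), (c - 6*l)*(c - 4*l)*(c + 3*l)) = c - 6*l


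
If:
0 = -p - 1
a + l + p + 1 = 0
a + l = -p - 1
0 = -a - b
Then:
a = -l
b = l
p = -1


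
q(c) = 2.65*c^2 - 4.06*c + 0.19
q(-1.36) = 10.61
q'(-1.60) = -12.54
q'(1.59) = 4.37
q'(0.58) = -0.99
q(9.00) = 178.30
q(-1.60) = 13.47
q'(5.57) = 25.46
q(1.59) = 0.43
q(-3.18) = 39.90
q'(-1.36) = -11.27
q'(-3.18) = -20.91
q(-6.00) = 119.95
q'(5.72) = 26.26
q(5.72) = 63.67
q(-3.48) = 46.41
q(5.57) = 59.79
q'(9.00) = 43.64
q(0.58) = -1.27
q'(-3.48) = -22.50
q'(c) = 5.3*c - 4.06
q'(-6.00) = -35.86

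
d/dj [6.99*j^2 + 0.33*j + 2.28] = 13.98*j + 0.33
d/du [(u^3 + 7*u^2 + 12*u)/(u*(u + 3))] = 1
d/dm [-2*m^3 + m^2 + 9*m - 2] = -6*m^2 + 2*m + 9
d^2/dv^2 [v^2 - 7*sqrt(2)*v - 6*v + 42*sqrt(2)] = 2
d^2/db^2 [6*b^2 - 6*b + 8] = 12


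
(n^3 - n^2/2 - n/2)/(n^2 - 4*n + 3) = n*(2*n + 1)/(2*(n - 3))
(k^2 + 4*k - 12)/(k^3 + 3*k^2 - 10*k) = (k + 6)/(k*(k + 5))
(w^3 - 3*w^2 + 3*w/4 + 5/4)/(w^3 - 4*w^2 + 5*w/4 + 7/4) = (2*w - 5)/(2*w - 7)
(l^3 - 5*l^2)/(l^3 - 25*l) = l/(l + 5)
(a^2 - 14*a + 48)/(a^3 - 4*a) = (a^2 - 14*a + 48)/(a*(a^2 - 4))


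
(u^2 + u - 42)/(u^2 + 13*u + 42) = (u - 6)/(u + 6)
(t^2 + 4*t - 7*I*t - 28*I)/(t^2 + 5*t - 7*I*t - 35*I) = (t + 4)/(t + 5)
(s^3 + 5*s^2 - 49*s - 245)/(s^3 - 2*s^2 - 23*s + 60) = (s^2 - 49)/(s^2 - 7*s + 12)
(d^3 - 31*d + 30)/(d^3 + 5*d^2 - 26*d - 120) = (d - 1)/(d + 4)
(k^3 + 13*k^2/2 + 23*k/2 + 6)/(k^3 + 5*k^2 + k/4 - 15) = 2*(2*k^2 + 5*k + 3)/(4*k^2 + 4*k - 15)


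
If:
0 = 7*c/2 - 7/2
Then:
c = 1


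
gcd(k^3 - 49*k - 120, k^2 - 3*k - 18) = k + 3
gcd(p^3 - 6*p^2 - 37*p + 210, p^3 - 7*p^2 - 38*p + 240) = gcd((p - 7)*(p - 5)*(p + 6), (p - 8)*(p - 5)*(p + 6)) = p^2 + p - 30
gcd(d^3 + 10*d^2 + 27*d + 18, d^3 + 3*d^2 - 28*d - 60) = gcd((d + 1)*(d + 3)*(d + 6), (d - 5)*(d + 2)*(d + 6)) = d + 6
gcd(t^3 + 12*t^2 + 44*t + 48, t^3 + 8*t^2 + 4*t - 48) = t^2 + 10*t + 24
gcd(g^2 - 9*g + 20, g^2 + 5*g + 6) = 1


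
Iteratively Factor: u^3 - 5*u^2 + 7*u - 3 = (u - 3)*(u^2 - 2*u + 1) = (u - 3)*(u - 1)*(u - 1)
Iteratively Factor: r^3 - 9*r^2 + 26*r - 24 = (r - 2)*(r^2 - 7*r + 12) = (r - 4)*(r - 2)*(r - 3)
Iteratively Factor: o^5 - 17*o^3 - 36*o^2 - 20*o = (o + 1)*(o^4 - o^3 - 16*o^2 - 20*o) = (o + 1)*(o + 2)*(o^3 - 3*o^2 - 10*o) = o*(o + 1)*(o + 2)*(o^2 - 3*o - 10) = o*(o + 1)*(o + 2)^2*(o - 5)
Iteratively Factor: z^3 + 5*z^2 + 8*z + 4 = (z + 2)*(z^2 + 3*z + 2) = (z + 1)*(z + 2)*(z + 2)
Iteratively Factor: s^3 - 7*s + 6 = (s - 2)*(s^2 + 2*s - 3) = (s - 2)*(s - 1)*(s + 3)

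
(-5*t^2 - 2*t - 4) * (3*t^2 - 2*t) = -15*t^4 + 4*t^3 - 8*t^2 + 8*t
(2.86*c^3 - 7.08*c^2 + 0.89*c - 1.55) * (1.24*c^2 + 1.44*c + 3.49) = 3.5464*c^5 - 4.6608*c^4 + 0.889800000000001*c^3 - 25.3496*c^2 + 0.8741*c - 5.4095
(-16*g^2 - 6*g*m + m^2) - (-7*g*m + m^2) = -16*g^2 + g*m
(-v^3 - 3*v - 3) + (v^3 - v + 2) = -4*v - 1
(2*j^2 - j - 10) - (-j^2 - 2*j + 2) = 3*j^2 + j - 12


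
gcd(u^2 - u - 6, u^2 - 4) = u + 2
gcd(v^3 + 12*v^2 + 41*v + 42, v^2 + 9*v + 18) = v + 3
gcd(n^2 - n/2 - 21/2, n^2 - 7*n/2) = n - 7/2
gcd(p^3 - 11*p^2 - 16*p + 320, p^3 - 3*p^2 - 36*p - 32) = p - 8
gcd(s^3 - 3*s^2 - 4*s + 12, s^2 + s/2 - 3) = s + 2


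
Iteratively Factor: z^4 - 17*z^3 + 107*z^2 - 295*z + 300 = (z - 5)*(z^3 - 12*z^2 + 47*z - 60) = (z - 5)*(z - 3)*(z^2 - 9*z + 20) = (z - 5)*(z - 4)*(z - 3)*(z - 5)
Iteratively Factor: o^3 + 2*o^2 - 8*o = (o - 2)*(o^2 + 4*o) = o*(o - 2)*(o + 4)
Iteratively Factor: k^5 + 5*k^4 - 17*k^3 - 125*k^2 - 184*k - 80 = (k + 1)*(k^4 + 4*k^3 - 21*k^2 - 104*k - 80) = (k + 1)^2*(k^3 + 3*k^2 - 24*k - 80) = (k + 1)^2*(k + 4)*(k^2 - k - 20) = (k - 5)*(k + 1)^2*(k + 4)*(k + 4)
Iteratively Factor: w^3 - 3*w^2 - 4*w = (w - 4)*(w^2 + w) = (w - 4)*(w + 1)*(w)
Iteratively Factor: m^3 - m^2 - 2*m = (m)*(m^2 - m - 2) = m*(m - 2)*(m + 1)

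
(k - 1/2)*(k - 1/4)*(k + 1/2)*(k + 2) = k^4 + 7*k^3/4 - 3*k^2/4 - 7*k/16 + 1/8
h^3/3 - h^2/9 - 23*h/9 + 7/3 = (h/3 + 1)*(h - 7/3)*(h - 1)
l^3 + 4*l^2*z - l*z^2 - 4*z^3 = (l - z)*(l + z)*(l + 4*z)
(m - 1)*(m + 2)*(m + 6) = m^3 + 7*m^2 + 4*m - 12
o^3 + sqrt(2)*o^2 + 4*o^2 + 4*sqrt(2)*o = o*(o + 4)*(o + sqrt(2))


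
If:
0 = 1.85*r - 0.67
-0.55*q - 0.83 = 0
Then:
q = -1.51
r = 0.36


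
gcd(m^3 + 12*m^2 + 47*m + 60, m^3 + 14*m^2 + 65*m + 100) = m^2 + 9*m + 20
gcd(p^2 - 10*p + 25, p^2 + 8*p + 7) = 1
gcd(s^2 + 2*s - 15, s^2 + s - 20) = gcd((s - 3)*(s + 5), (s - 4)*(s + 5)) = s + 5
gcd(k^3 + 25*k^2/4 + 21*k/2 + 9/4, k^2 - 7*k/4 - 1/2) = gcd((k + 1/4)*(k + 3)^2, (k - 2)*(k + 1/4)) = k + 1/4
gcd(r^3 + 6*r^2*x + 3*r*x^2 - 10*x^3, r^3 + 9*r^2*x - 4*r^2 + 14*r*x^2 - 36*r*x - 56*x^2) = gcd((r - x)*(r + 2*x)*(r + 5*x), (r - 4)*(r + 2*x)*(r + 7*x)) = r + 2*x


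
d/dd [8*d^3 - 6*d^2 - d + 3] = 24*d^2 - 12*d - 1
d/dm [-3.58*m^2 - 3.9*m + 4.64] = -7.16*m - 3.9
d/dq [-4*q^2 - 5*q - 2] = -8*q - 5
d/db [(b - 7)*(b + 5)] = 2*b - 2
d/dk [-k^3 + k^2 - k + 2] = -3*k^2 + 2*k - 1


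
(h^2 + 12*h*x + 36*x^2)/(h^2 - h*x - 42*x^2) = (-h - 6*x)/(-h + 7*x)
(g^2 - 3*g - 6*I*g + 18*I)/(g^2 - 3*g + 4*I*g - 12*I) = (g - 6*I)/(g + 4*I)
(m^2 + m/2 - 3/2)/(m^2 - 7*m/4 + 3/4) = 2*(2*m + 3)/(4*m - 3)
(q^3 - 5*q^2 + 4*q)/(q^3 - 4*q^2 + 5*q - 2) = q*(q - 4)/(q^2 - 3*q + 2)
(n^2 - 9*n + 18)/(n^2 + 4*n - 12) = (n^2 - 9*n + 18)/(n^2 + 4*n - 12)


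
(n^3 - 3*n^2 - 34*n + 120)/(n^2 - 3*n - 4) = (n^2 + n - 30)/(n + 1)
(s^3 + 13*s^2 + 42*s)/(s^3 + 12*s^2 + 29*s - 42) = s/(s - 1)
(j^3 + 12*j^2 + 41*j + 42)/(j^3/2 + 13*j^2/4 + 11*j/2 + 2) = 4*(j^2 + 10*j + 21)/(2*j^2 + 9*j + 4)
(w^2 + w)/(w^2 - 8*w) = (w + 1)/(w - 8)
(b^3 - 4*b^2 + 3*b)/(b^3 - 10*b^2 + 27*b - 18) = b/(b - 6)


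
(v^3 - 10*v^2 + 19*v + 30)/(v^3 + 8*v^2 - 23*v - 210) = (v^2 - 5*v - 6)/(v^2 + 13*v + 42)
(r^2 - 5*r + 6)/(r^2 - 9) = (r - 2)/(r + 3)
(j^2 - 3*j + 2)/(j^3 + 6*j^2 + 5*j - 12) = (j - 2)/(j^2 + 7*j + 12)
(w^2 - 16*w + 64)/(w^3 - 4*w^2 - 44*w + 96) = (w - 8)/(w^2 + 4*w - 12)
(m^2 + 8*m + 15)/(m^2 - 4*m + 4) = (m^2 + 8*m + 15)/(m^2 - 4*m + 4)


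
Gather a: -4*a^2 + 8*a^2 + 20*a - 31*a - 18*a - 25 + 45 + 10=4*a^2 - 29*a + 30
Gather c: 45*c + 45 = 45*c + 45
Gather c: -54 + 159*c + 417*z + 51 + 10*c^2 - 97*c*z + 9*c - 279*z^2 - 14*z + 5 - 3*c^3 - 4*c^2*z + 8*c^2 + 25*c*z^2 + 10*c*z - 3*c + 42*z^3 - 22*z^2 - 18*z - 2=-3*c^3 + c^2*(18 - 4*z) + c*(25*z^2 - 87*z + 165) + 42*z^3 - 301*z^2 + 385*z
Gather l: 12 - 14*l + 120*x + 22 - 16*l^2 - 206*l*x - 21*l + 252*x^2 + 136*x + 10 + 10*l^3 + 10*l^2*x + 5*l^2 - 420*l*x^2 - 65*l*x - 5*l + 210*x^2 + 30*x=10*l^3 + l^2*(10*x - 11) + l*(-420*x^2 - 271*x - 40) + 462*x^2 + 286*x + 44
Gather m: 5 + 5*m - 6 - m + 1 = 4*m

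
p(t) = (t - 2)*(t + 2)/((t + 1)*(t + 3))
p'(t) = -(t - 2)*(t + 2)/((t + 1)*(t + 3)^2) + (t - 2)/((t + 1)*(t + 3)) - (t - 2)*(t + 2)/((t + 1)^2*(t + 3)) + (t + 2)/((t + 1)*(t + 3)) = 2*(2*t^2 + 7*t + 8)/(t^4 + 8*t^3 + 22*t^2 + 24*t + 9)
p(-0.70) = -5.09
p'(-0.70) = 17.14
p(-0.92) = -18.95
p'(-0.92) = 234.95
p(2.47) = 0.11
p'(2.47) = 0.21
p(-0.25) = -1.91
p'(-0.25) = 3.00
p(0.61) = -0.62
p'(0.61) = 0.77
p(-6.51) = 1.98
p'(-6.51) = 0.25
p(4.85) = 0.43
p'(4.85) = 0.08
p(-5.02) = 2.61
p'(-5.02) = 0.71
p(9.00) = 0.64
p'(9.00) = 0.03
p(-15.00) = 1.32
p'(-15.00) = 0.03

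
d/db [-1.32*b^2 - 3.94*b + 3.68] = -2.64*b - 3.94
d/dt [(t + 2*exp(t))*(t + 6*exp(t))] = 8*t*exp(t) + 2*t + 24*exp(2*t) + 8*exp(t)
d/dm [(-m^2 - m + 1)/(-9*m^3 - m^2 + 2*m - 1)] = ((2*m + 1)*(9*m^3 + m^2 - 2*m + 1) - (m^2 + m - 1)*(27*m^2 + 2*m - 2))/(9*m^3 + m^2 - 2*m + 1)^2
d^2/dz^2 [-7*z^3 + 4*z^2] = 8 - 42*z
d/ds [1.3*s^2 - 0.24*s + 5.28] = 2.6*s - 0.24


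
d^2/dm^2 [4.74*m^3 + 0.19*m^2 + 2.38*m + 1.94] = 28.44*m + 0.38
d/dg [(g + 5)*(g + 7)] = 2*g + 12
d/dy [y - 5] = 1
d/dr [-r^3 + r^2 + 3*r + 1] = -3*r^2 + 2*r + 3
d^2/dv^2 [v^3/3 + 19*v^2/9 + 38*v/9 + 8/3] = 2*v + 38/9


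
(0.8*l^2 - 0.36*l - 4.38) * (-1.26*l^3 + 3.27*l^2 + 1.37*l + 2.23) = -1.008*l^5 + 3.0696*l^4 + 5.4376*l^3 - 13.0318*l^2 - 6.8034*l - 9.7674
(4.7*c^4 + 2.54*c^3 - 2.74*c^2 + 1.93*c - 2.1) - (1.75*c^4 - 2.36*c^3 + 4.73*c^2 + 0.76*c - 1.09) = 2.95*c^4 + 4.9*c^3 - 7.47*c^2 + 1.17*c - 1.01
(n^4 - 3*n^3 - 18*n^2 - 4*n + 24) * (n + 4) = n^5 + n^4 - 30*n^3 - 76*n^2 + 8*n + 96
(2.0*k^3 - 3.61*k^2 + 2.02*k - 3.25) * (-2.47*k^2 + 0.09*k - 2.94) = -4.94*k^5 + 9.0967*k^4 - 11.1943*k^3 + 18.8227*k^2 - 6.2313*k + 9.555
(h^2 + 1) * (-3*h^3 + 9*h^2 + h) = -3*h^5 + 9*h^4 - 2*h^3 + 9*h^2 + h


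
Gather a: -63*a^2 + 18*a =-63*a^2 + 18*a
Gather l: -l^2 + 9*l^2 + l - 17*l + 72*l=8*l^2 + 56*l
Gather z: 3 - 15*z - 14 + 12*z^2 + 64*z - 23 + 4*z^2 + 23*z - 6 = 16*z^2 + 72*z - 40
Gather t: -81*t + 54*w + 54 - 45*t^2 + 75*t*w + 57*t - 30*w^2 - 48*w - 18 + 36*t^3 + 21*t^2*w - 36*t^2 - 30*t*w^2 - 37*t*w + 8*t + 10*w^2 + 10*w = 36*t^3 + t^2*(21*w - 81) + t*(-30*w^2 + 38*w - 16) - 20*w^2 + 16*w + 36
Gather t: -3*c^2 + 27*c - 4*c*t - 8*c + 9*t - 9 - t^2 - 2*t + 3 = -3*c^2 + 19*c - t^2 + t*(7 - 4*c) - 6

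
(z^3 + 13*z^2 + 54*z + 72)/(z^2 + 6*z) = z + 7 + 12/z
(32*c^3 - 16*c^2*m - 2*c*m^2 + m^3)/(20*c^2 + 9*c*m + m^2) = (8*c^2 - 6*c*m + m^2)/(5*c + m)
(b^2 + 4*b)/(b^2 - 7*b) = (b + 4)/(b - 7)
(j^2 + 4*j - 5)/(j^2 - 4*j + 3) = (j + 5)/(j - 3)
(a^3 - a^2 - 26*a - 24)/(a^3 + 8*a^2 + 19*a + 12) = (a - 6)/(a + 3)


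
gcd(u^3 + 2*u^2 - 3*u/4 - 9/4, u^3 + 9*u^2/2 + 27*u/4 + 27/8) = u^2 + 3*u + 9/4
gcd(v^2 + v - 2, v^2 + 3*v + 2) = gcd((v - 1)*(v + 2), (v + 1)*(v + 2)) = v + 2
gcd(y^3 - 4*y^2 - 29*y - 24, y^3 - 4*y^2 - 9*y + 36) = y + 3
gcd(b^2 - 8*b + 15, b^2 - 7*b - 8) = 1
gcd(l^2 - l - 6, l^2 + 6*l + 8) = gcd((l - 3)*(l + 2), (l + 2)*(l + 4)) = l + 2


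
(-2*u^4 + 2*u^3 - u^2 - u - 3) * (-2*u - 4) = 4*u^5 + 4*u^4 - 6*u^3 + 6*u^2 + 10*u + 12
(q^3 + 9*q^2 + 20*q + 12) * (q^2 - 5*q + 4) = q^5 + 4*q^4 - 21*q^3 - 52*q^2 + 20*q + 48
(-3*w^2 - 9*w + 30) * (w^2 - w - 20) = -3*w^4 - 6*w^3 + 99*w^2 + 150*w - 600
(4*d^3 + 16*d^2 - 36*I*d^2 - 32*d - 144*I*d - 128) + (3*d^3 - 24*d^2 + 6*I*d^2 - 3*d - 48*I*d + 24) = 7*d^3 - 8*d^2 - 30*I*d^2 - 35*d - 192*I*d - 104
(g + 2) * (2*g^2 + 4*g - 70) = 2*g^3 + 8*g^2 - 62*g - 140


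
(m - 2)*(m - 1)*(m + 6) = m^3 + 3*m^2 - 16*m + 12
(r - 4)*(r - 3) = r^2 - 7*r + 12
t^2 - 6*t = t*(t - 6)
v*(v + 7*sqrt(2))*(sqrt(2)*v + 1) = sqrt(2)*v^3 + 15*v^2 + 7*sqrt(2)*v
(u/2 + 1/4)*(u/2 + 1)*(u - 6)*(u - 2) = u^4/4 - 11*u^3/8 - 7*u^2/4 + 11*u/2 + 3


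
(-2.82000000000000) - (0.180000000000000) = -3.00000000000000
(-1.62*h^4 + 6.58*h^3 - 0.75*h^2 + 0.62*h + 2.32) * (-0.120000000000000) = 0.1944*h^4 - 0.7896*h^3 + 0.09*h^2 - 0.0744*h - 0.2784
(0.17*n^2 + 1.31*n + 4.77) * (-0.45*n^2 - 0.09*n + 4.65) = -0.0765*n^4 - 0.6048*n^3 - 1.4739*n^2 + 5.6622*n + 22.1805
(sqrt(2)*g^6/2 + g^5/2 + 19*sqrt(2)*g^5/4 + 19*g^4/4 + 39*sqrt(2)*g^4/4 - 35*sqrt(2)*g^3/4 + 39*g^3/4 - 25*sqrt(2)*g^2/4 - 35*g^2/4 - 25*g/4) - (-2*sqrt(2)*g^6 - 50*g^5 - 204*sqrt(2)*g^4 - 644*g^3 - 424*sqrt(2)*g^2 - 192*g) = 5*sqrt(2)*g^6/2 + 19*sqrt(2)*g^5/4 + 101*g^5/2 + 19*g^4/4 + 855*sqrt(2)*g^4/4 - 35*sqrt(2)*g^3/4 + 2615*g^3/4 - 35*g^2/4 + 1671*sqrt(2)*g^2/4 + 743*g/4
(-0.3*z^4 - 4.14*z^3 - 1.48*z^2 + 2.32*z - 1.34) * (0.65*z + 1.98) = -0.195*z^5 - 3.285*z^4 - 9.1592*z^3 - 1.4224*z^2 + 3.7226*z - 2.6532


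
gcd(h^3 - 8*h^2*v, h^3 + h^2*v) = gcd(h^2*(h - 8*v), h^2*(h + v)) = h^2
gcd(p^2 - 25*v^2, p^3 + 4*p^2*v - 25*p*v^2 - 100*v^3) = p^2 - 25*v^2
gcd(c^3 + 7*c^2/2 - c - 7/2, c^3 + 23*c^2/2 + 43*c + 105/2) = c + 7/2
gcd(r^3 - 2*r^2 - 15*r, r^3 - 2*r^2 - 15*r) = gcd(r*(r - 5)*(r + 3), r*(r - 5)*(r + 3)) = r^3 - 2*r^2 - 15*r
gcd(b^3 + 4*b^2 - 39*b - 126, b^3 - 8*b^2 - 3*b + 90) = b^2 - 3*b - 18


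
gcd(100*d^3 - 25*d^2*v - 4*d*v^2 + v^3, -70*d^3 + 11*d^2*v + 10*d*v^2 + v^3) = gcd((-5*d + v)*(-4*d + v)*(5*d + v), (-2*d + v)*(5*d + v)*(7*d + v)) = 5*d + v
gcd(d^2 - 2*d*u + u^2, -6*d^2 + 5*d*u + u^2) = -d + u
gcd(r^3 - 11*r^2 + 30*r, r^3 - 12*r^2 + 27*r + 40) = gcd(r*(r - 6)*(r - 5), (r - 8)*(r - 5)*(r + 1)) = r - 5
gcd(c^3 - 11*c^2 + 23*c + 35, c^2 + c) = c + 1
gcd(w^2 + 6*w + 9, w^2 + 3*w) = w + 3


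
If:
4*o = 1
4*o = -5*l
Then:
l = -1/5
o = 1/4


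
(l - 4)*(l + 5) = l^2 + l - 20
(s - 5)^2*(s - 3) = s^3 - 13*s^2 + 55*s - 75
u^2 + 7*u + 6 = (u + 1)*(u + 6)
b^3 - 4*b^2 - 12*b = b*(b - 6)*(b + 2)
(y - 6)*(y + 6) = y^2 - 36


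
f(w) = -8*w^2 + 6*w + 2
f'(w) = 6 - 16*w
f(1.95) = -16.72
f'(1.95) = -25.20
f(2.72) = -40.87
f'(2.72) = -37.52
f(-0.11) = 1.24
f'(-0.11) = 7.76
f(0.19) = 2.85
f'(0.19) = 2.96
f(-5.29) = -253.61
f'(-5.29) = 90.64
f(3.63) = -81.64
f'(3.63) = -52.08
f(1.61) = -9.08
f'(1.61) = -19.76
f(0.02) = 2.12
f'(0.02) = 5.68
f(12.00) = -1078.00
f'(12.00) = -186.00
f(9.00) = -592.00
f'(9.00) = -138.00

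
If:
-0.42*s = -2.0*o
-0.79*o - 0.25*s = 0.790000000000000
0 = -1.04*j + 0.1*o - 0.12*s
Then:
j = 0.18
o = -0.40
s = -1.90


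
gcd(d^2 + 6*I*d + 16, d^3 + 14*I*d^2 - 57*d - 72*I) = d + 8*I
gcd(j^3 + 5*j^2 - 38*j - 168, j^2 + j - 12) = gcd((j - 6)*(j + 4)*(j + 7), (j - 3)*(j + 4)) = j + 4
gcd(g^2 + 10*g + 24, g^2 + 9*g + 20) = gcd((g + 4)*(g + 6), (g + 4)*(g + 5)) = g + 4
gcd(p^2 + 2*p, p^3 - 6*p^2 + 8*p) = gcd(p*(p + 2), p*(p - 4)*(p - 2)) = p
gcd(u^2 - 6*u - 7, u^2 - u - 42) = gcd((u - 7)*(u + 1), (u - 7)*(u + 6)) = u - 7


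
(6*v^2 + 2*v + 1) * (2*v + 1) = 12*v^3 + 10*v^2 + 4*v + 1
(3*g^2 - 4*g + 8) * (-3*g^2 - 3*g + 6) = -9*g^4 + 3*g^3 + 6*g^2 - 48*g + 48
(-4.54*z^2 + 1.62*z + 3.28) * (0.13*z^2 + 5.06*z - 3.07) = -0.5902*z^4 - 22.7618*z^3 + 22.5614*z^2 + 11.6234*z - 10.0696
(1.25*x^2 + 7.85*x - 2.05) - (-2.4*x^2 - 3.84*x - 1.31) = 3.65*x^2 + 11.69*x - 0.74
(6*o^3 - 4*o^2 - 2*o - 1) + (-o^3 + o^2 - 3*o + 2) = 5*o^3 - 3*o^2 - 5*o + 1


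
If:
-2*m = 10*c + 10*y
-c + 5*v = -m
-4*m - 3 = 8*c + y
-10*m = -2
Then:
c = -94/175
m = 1/5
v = -129/875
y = 87/175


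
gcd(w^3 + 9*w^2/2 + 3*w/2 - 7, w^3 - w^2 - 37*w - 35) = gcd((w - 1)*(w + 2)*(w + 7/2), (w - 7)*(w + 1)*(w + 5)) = 1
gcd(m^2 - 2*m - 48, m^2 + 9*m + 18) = m + 6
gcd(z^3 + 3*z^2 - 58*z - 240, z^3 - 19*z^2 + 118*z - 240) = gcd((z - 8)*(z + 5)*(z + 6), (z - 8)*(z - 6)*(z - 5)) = z - 8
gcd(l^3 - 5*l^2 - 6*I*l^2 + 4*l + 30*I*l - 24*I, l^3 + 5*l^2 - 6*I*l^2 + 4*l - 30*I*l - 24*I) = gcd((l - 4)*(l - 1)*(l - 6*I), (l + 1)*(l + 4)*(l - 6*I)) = l - 6*I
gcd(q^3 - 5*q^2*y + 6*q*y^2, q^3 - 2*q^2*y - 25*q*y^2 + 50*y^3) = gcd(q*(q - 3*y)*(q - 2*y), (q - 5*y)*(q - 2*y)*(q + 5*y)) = -q + 2*y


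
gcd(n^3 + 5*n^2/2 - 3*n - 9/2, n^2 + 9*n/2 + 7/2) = n + 1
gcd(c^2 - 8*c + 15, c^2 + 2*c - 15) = c - 3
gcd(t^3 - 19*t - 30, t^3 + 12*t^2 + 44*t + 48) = t + 2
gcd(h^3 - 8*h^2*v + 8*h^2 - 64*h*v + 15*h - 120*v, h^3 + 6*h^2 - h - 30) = h^2 + 8*h + 15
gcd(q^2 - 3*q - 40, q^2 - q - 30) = q + 5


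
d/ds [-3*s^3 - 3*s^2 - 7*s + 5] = -9*s^2 - 6*s - 7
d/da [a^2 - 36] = 2*a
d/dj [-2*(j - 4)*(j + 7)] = -4*j - 6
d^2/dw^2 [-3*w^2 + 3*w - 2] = -6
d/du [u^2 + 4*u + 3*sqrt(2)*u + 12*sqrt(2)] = 2*u + 4 + 3*sqrt(2)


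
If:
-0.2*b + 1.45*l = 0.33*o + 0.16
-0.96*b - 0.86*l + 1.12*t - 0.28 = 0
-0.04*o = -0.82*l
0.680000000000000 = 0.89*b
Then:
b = 0.76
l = -0.06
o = -1.21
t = 0.86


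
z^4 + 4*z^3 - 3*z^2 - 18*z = z*(z - 2)*(z + 3)^2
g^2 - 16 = (g - 4)*(g + 4)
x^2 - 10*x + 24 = (x - 6)*(x - 4)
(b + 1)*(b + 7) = b^2 + 8*b + 7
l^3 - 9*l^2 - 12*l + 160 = (l - 8)*(l - 5)*(l + 4)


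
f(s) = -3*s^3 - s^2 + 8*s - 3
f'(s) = -9*s^2 - 2*s + 8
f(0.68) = 1.03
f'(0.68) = 2.48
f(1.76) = -8.37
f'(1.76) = -23.40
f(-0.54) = -7.14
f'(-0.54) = 6.46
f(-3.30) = 67.52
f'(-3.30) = -83.41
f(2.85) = -57.77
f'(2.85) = -70.80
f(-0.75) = -8.30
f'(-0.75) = 4.44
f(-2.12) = 4.13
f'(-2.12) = -28.21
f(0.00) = -3.00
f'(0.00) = 8.00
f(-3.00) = 45.00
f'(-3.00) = -67.00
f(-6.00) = 561.00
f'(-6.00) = -304.00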